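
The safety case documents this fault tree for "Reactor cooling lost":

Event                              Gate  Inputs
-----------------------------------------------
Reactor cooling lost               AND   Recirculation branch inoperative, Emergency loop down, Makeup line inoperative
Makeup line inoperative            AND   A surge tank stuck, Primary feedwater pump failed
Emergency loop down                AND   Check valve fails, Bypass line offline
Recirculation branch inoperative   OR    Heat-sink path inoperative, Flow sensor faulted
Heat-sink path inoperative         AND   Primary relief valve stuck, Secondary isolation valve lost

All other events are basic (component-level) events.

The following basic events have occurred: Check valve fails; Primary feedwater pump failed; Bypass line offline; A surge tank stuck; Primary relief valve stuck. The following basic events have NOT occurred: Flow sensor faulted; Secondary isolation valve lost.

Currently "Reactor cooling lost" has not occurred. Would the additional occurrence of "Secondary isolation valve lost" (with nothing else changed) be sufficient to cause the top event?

Yes

Counterfactual: set "Secondary isolation valve lost" to occurred.
Heat-sink path inoperative [AND]: Primary relief valve stuck=occurs, Secondary isolation valve lost=occurs → all inputs occur → occurs.
Recirculation branch inoperative [OR]: Heat-sink path inoperative=occurs, Flow sensor faulted=not → at least one input occurs → occurs.
Emergency loop down [AND]: Check valve fails=occurs, Bypass line offline=occurs → all inputs occur → occurs.
Makeup line inoperative [AND]: A surge tank stuck=occurs, Primary feedwater pump failed=occurs → all inputs occur → occurs.
Reactor cooling lost [AND]: Recirculation branch inoperative=occurs, Emergency loop down=occurs, Makeup line inoperative=occurs → all inputs occur → occurs.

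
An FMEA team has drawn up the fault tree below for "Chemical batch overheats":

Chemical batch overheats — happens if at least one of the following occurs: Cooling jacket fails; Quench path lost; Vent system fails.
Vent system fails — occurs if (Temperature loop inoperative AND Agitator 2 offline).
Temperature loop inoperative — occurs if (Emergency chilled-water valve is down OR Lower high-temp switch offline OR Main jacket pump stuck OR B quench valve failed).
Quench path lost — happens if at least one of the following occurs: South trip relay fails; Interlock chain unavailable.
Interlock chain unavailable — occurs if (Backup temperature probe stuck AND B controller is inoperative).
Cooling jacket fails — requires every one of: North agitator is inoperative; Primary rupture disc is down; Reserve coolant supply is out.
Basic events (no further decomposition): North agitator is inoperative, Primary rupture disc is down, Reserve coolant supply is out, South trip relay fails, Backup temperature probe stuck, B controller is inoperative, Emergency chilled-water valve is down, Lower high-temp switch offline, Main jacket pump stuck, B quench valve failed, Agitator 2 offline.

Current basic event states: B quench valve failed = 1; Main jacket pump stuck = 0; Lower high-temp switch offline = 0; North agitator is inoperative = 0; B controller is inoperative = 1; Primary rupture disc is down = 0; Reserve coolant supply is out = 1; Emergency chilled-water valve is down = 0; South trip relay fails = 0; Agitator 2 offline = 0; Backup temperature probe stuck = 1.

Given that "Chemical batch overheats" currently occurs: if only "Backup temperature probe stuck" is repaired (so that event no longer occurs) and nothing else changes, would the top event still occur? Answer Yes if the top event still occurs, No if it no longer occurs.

Counterfactual: set "Backup temperature probe stuck" to not occurred.
Cooling jacket fails [AND]: North agitator is inoperative=not, Primary rupture disc is down=not, Reserve coolant supply is out=occurs → not all inputs occur → does not occur.
Interlock chain unavailable [AND]: Backup temperature probe stuck=not, B controller is inoperative=occurs → not all inputs occur → does not occur.
Quench path lost [OR]: South trip relay fails=not, Interlock chain unavailable=not → no input occurs → does not occur.
Temperature loop inoperative [OR]: Emergency chilled-water valve is down=not, Lower high-temp switch offline=not, Main jacket pump stuck=not, B quench valve failed=occurs → at least one input occurs → occurs.
Vent system fails [AND]: Temperature loop inoperative=occurs, Agitator 2 offline=not → not all inputs occur → does not occur.
Chemical batch overheats [OR]: Cooling jacket fails=not, Quench path lost=not, Vent system fails=not → no input occurs → does not occur.

No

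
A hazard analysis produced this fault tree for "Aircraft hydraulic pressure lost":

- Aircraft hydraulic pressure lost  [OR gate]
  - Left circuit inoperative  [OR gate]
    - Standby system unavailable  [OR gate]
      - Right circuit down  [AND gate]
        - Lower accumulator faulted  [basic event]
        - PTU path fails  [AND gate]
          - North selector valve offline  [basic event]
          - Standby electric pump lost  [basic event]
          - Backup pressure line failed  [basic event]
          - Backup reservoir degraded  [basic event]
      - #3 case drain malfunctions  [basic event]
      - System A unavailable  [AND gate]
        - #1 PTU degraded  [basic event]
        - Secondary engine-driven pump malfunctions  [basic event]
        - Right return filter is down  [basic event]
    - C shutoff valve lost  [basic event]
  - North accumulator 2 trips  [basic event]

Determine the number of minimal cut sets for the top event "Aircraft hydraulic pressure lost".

5

PTU path fails [AND]: one cut set from each child combined → 1 × 1 × 1 × 1 = 1 cut set(s).
Right circuit down [AND]: one cut set from each child combined → 1 × 1 = 1 cut set(s).
System A unavailable [AND]: one cut set from each child combined → 1 × 1 × 1 = 1 cut set(s).
Standby system unavailable [OR]: union of children's cut sets → 3 cut set(s).
Left circuit inoperative [OR]: union of children's cut sets → 4 cut set(s).
Aircraft hydraulic pressure lost [OR]: union of children's cut sets → 5 cut set(s).
Minimal cut sets: {Backup pressure line failed, Backup reservoir degraded, Lower accumulator faulted, North selector valve offline, Standby electric pump lost}; {#3 case drain malfunctions}; {#1 PTU degraded, Right return filter is down, Secondary engine-driven pump malfunctions}; {C shutoff valve lost}; {North accumulator 2 trips}.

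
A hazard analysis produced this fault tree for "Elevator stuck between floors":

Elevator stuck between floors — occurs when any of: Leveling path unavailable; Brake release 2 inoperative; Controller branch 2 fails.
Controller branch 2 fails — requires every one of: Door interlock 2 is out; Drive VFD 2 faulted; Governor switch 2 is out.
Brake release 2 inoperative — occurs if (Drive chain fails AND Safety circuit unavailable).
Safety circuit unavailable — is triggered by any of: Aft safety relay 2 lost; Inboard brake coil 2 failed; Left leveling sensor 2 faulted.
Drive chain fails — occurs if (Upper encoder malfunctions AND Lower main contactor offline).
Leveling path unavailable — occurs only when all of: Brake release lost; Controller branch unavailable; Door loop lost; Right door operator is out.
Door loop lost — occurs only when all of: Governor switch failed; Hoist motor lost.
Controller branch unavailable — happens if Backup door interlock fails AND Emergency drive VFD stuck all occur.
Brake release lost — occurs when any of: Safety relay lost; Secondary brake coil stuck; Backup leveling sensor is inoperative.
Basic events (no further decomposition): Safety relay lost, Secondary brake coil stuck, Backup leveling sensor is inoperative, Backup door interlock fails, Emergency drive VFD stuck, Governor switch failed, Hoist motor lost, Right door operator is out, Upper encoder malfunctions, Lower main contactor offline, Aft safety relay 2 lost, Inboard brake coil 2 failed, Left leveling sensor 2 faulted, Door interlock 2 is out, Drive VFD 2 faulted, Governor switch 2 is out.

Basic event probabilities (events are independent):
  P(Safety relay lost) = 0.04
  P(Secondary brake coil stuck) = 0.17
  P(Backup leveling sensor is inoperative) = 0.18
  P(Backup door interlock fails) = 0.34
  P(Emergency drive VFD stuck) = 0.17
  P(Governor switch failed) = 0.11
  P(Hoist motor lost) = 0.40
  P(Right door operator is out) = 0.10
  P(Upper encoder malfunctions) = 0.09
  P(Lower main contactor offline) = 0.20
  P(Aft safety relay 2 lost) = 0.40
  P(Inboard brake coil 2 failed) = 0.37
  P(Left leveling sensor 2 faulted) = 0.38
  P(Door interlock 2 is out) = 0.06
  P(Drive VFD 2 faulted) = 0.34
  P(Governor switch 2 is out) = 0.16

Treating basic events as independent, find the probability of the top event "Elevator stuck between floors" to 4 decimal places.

0.0171

P(Brake release lost) [OR] = 1 − (1−0.04) × (1−0.17) × (1−0.18) = 0.346624
P(Controller branch unavailable) [AND] = 0.34 × 0.17 = 0.057800
P(Door loop lost) [AND] = 0.11 × 0.40 = 0.044000
P(Leveling path unavailable) [AND] = 0.346624 × 0.057800 × 0.044000 × 0.10 = 0.000088
P(Drive chain fails) [AND] = 0.09 × 0.20 = 0.018000
P(Safety circuit unavailable) [OR] = 1 − (1−0.40) × (1−0.37) × (1−0.38) = 0.765640
P(Brake release 2 inoperative) [AND] = 0.018000 × 0.765640 = 0.013782
P(Controller branch 2 fails) [AND] = 0.06 × 0.34 × 0.16 = 0.003264
P(Elevator stuck between floors) [OR] = 1 − (1−0.000088) × (1−0.013782) × (1−0.003264) = 0.017088
Rounded to 4 decimal places: P(Elevator stuck between floors) ≈ 0.0171.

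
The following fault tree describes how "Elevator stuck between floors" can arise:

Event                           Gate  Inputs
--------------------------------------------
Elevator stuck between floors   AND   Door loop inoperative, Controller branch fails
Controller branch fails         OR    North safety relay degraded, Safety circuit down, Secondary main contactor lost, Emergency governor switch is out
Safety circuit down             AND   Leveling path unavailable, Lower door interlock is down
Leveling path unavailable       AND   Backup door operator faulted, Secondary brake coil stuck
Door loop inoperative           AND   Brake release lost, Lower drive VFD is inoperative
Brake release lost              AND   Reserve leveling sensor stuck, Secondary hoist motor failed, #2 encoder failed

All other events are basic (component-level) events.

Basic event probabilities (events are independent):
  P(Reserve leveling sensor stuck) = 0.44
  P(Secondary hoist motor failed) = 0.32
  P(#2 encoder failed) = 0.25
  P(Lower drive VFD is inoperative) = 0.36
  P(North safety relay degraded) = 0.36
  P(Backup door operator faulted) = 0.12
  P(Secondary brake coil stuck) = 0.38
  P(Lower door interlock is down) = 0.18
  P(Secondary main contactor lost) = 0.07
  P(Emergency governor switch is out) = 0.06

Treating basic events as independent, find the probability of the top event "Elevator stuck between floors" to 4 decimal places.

P(Brake release lost) [AND] = 0.44 × 0.32 × 0.25 = 0.035200
P(Door loop inoperative) [AND] = 0.035200 × 0.36 = 0.012672
P(Leveling path unavailable) [AND] = 0.12 × 0.38 = 0.045600
P(Safety circuit down) [AND] = 0.045600 × 0.18 = 0.008208
P(Controller branch fails) [OR] = 1 − (1−0.36) × (1−0.008208) × (1−0.07) × (1−0.06) = 0.445104
P(Elevator stuck between floors) [AND] = 0.012672 × 0.445104 = 0.005640
Rounded to 4 decimal places: P(Elevator stuck between floors) ≈ 0.0056.

0.0056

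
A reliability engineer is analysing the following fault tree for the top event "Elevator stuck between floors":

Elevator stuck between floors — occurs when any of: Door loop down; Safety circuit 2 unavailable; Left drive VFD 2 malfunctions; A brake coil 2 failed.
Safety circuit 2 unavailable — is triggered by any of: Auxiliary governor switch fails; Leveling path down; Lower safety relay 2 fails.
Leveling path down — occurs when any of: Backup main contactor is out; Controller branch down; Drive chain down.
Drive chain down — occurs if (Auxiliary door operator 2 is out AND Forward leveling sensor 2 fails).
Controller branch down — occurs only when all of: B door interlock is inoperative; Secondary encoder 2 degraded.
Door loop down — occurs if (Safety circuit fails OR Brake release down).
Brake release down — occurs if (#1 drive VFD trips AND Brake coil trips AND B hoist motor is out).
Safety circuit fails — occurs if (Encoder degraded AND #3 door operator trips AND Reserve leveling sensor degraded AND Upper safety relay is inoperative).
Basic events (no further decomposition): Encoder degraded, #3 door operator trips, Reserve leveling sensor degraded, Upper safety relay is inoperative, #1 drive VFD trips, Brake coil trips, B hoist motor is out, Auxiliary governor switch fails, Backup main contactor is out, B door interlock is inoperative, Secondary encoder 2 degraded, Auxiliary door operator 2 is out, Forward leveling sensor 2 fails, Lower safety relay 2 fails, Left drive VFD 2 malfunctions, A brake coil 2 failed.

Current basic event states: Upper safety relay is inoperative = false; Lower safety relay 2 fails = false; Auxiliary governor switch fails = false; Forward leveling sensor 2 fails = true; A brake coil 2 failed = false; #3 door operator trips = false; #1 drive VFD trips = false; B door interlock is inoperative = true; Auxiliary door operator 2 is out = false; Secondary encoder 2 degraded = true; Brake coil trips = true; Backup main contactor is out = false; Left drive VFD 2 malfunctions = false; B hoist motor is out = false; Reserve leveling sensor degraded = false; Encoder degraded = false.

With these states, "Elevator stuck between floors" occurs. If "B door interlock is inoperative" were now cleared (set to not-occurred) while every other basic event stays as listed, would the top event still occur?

Counterfactual: set "B door interlock is inoperative" to not occurred.
Safety circuit fails [AND]: Encoder degraded=not, #3 door operator trips=not, Reserve leveling sensor degraded=not, Upper safety relay is inoperative=not → not all inputs occur → does not occur.
Brake release down [AND]: #1 drive VFD trips=not, Brake coil trips=occurs, B hoist motor is out=not → not all inputs occur → does not occur.
Door loop down [OR]: Safety circuit fails=not, Brake release down=not → no input occurs → does not occur.
Controller branch down [AND]: B door interlock is inoperative=not, Secondary encoder 2 degraded=occurs → not all inputs occur → does not occur.
Drive chain down [AND]: Auxiliary door operator 2 is out=not, Forward leveling sensor 2 fails=occurs → not all inputs occur → does not occur.
Leveling path down [OR]: Backup main contactor is out=not, Controller branch down=not, Drive chain down=not → no input occurs → does not occur.
Safety circuit 2 unavailable [OR]: Auxiliary governor switch fails=not, Leveling path down=not, Lower safety relay 2 fails=not → no input occurs → does not occur.
Elevator stuck between floors [OR]: Door loop down=not, Safety circuit 2 unavailable=not, Left drive VFD 2 malfunctions=not, A brake coil 2 failed=not → no input occurs → does not occur.

No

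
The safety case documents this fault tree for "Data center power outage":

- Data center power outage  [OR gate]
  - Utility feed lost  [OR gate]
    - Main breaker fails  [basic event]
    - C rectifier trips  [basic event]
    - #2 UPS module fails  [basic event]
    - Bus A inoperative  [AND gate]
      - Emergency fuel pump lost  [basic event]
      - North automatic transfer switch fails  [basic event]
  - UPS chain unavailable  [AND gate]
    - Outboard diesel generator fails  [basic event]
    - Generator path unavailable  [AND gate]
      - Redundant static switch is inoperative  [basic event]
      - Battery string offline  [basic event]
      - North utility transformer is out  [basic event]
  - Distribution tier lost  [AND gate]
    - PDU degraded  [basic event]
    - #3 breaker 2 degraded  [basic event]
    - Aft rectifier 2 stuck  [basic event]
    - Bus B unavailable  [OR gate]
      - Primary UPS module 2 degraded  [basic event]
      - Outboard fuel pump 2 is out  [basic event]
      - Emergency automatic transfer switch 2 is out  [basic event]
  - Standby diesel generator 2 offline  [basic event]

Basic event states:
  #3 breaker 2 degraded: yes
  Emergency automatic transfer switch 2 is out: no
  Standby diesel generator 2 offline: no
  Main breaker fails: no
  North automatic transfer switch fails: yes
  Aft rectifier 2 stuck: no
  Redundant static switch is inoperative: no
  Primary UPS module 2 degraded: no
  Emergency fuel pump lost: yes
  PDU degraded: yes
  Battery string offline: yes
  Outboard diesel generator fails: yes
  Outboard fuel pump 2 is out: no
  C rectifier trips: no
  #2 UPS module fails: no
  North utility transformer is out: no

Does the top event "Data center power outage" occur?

Yes

Bus A inoperative [AND]: Emergency fuel pump lost=occurs, North automatic transfer switch fails=occurs → all inputs occur → occurs.
Utility feed lost [OR]: Main breaker fails=not, C rectifier trips=not, #2 UPS module fails=not, Bus A inoperative=occurs → at least one input occurs → occurs.
Generator path unavailable [AND]: Redundant static switch is inoperative=not, Battery string offline=occurs, North utility transformer is out=not → not all inputs occur → does not occur.
UPS chain unavailable [AND]: Outboard diesel generator fails=occurs, Generator path unavailable=not → not all inputs occur → does not occur.
Bus B unavailable [OR]: Primary UPS module 2 degraded=not, Outboard fuel pump 2 is out=not, Emergency automatic transfer switch 2 is out=not → no input occurs → does not occur.
Distribution tier lost [AND]: PDU degraded=occurs, #3 breaker 2 degraded=occurs, Aft rectifier 2 stuck=not, Bus B unavailable=not → not all inputs occur → does not occur.
Data center power outage [OR]: Utility feed lost=occurs, UPS chain unavailable=not, Distribution tier lost=not, Standby diesel generator 2 offline=not → at least one input occurs → occurs.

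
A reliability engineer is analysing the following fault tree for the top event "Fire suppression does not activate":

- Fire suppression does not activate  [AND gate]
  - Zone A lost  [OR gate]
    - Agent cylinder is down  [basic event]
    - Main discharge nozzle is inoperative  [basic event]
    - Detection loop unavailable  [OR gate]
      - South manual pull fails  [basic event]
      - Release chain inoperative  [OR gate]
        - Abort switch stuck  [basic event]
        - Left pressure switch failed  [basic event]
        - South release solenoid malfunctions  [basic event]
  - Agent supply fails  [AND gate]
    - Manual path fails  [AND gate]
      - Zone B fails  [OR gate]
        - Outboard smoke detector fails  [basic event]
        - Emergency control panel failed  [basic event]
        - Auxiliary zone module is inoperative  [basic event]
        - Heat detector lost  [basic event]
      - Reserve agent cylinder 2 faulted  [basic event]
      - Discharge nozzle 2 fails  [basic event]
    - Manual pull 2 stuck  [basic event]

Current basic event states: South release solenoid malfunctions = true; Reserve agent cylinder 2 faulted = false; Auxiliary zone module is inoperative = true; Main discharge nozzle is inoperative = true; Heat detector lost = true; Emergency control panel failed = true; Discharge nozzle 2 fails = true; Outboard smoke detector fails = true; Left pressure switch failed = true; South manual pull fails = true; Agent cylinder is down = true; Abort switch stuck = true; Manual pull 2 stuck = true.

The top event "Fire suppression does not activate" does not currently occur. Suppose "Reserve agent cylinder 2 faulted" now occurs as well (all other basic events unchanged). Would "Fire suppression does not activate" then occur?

Counterfactual: set "Reserve agent cylinder 2 faulted" to occurred.
Release chain inoperative [OR]: Abort switch stuck=occurs, Left pressure switch failed=occurs, South release solenoid malfunctions=occurs → at least one input occurs → occurs.
Detection loop unavailable [OR]: South manual pull fails=occurs, Release chain inoperative=occurs → at least one input occurs → occurs.
Zone A lost [OR]: Agent cylinder is down=occurs, Main discharge nozzle is inoperative=occurs, Detection loop unavailable=occurs → at least one input occurs → occurs.
Zone B fails [OR]: Outboard smoke detector fails=occurs, Emergency control panel failed=occurs, Auxiliary zone module is inoperative=occurs, Heat detector lost=occurs → at least one input occurs → occurs.
Manual path fails [AND]: Zone B fails=occurs, Reserve agent cylinder 2 faulted=occurs, Discharge nozzle 2 fails=occurs → all inputs occur → occurs.
Agent supply fails [AND]: Manual path fails=occurs, Manual pull 2 stuck=occurs → all inputs occur → occurs.
Fire suppression does not activate [AND]: Zone A lost=occurs, Agent supply fails=occurs → all inputs occur → occurs.

Yes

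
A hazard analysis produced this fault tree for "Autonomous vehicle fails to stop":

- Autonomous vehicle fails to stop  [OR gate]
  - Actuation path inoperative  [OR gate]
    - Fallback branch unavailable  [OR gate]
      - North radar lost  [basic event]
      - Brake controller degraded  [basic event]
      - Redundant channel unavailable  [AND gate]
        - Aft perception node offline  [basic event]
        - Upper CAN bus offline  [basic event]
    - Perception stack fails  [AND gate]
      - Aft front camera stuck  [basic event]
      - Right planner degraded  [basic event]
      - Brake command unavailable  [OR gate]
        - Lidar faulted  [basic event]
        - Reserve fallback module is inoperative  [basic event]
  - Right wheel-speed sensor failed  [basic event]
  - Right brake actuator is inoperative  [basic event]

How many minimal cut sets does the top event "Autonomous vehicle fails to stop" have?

Redundant channel unavailable [AND]: one cut set from each child combined → 1 × 1 = 1 cut set(s).
Fallback branch unavailable [OR]: union of children's cut sets → 3 cut set(s).
Brake command unavailable [OR]: union of children's cut sets → 2 cut set(s).
Perception stack fails [AND]: one cut set from each child combined → 1 × 1 × 2 = 2 cut set(s).
Actuation path inoperative [OR]: union of children's cut sets → 5 cut set(s).
Autonomous vehicle fails to stop [OR]: union of children's cut sets → 7 cut set(s).
Minimal cut sets: {North radar lost}; {Brake controller degraded}; {Aft perception node offline, Upper CAN bus offline}; {Aft front camera stuck, Lidar faulted, Right planner degraded}; {Aft front camera stuck, Reserve fallback module is inoperative, Right planner degraded}; {Right wheel-speed sensor failed}; {Right brake actuator is inoperative}.

7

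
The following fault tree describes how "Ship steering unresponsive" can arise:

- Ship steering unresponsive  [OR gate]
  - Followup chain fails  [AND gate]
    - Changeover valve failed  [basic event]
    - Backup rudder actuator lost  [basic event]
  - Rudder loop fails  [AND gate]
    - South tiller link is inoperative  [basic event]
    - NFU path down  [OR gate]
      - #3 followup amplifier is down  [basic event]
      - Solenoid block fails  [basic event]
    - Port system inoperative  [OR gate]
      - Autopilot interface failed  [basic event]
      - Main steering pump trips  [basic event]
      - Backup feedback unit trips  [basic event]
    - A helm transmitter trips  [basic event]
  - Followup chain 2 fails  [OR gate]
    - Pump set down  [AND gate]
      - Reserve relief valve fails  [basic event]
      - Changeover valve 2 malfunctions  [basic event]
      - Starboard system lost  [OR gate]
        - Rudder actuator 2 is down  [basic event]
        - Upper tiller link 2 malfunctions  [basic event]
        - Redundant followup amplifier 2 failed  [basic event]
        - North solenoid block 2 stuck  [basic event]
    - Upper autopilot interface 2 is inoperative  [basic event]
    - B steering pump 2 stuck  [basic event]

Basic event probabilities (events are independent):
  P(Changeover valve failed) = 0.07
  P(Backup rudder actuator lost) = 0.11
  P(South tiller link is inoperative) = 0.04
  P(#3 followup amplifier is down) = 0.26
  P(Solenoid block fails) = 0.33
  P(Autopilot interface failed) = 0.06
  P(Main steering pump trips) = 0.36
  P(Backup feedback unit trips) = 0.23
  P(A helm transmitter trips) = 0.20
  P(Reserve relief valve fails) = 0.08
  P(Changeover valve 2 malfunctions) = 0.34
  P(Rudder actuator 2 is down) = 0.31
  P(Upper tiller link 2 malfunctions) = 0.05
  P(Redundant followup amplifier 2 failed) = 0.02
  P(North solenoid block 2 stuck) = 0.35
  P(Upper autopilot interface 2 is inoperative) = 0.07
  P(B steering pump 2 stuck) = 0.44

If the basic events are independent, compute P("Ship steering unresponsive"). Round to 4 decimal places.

0.4925

P(Followup chain fails) [AND] = 0.07 × 0.11 = 0.007700
P(NFU path down) [OR] = 1 − (1−0.26) × (1−0.33) = 0.504200
P(Port system inoperative) [OR] = 1 − (1−0.06) × (1−0.36) × (1−0.23) = 0.536768
P(Rudder loop fails) [AND] = 0.04 × 0.504200 × 0.536768 × 0.20 = 0.002165
P(Starboard system lost) [OR] = 1 − (1−0.31) × (1−0.05) × (1−0.02) × (1−0.35) = 0.582447
P(Pump set down) [AND] = 0.08 × 0.34 × 0.582447 = 0.015843
P(Followup chain 2 fails) [OR] = 1 − (1−0.015843) × (1−0.07) × (1−0.44) = 0.487451
P(Ship steering unresponsive) [OR] = 1 − (1−0.007700) × (1−0.002165) × (1−0.487451) = 0.492499
Rounded to 4 decimal places: P(Ship steering unresponsive) ≈ 0.4925.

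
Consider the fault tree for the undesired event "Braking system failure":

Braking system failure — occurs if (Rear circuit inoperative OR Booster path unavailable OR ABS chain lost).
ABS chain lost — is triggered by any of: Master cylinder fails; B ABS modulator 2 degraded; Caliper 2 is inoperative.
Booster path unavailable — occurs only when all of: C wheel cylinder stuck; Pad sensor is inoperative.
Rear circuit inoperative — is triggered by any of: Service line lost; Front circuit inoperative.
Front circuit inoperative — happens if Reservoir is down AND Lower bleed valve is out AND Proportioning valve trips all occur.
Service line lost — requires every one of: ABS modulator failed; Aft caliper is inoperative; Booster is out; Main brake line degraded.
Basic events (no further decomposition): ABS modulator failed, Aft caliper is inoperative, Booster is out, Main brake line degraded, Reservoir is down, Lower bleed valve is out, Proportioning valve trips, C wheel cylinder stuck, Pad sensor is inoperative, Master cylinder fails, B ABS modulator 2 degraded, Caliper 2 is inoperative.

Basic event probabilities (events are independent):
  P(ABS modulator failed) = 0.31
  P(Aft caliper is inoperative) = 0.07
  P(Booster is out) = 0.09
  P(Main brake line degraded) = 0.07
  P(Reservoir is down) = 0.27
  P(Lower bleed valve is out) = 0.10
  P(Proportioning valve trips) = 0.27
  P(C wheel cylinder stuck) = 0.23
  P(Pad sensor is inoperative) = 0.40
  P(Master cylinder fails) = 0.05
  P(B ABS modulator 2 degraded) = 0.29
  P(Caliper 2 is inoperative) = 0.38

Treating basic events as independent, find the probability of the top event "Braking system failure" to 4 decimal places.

0.6231

P(Service line lost) [AND] = 0.31 × 0.07 × 0.09 × 0.07 = 0.000137
P(Front circuit inoperative) [AND] = 0.27 × 0.10 × 0.27 = 0.007290
P(Rear circuit inoperative) [OR] = 1 − (1−0.000137) × (1−0.007290) = 0.007426
P(Booster path unavailable) [AND] = 0.23 × 0.40 = 0.092000
P(ABS chain lost) [OR] = 1 − (1−0.05) × (1−0.29) × (1−0.38) = 0.581810
P(Braking system failure) [OR] = 1 − (1−0.007426) × (1−0.092000) × (1−0.581810) = 0.623103
Rounded to 4 decimal places: P(Braking system failure) ≈ 0.6231.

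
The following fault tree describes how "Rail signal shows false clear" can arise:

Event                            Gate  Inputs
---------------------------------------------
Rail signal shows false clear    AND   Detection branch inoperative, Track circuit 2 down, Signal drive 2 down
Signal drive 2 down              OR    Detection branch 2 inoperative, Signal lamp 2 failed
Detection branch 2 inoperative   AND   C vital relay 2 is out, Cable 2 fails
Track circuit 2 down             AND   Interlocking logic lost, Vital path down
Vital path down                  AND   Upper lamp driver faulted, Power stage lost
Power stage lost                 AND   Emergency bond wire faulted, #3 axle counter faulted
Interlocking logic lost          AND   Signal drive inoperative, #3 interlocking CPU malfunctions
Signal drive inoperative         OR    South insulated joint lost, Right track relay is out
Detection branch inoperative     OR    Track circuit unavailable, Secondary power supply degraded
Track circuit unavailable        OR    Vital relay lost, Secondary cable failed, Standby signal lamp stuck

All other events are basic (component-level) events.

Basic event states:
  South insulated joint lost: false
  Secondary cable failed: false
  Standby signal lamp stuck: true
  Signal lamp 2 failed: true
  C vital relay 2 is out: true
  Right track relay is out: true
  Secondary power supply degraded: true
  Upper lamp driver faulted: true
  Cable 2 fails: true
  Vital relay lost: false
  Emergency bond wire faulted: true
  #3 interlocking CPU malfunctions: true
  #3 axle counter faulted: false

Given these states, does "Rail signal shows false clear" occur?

Track circuit unavailable [OR]: Vital relay lost=not, Secondary cable failed=not, Standby signal lamp stuck=occurs → at least one input occurs → occurs.
Detection branch inoperative [OR]: Track circuit unavailable=occurs, Secondary power supply degraded=occurs → at least one input occurs → occurs.
Signal drive inoperative [OR]: South insulated joint lost=not, Right track relay is out=occurs → at least one input occurs → occurs.
Interlocking logic lost [AND]: Signal drive inoperative=occurs, #3 interlocking CPU malfunctions=occurs → all inputs occur → occurs.
Power stage lost [AND]: Emergency bond wire faulted=occurs, #3 axle counter faulted=not → not all inputs occur → does not occur.
Vital path down [AND]: Upper lamp driver faulted=occurs, Power stage lost=not → not all inputs occur → does not occur.
Track circuit 2 down [AND]: Interlocking logic lost=occurs, Vital path down=not → not all inputs occur → does not occur.
Detection branch 2 inoperative [AND]: C vital relay 2 is out=occurs, Cable 2 fails=occurs → all inputs occur → occurs.
Signal drive 2 down [OR]: Detection branch 2 inoperative=occurs, Signal lamp 2 failed=occurs → at least one input occurs → occurs.
Rail signal shows false clear [AND]: Detection branch inoperative=occurs, Track circuit 2 down=not, Signal drive 2 down=occurs → not all inputs occur → does not occur.

No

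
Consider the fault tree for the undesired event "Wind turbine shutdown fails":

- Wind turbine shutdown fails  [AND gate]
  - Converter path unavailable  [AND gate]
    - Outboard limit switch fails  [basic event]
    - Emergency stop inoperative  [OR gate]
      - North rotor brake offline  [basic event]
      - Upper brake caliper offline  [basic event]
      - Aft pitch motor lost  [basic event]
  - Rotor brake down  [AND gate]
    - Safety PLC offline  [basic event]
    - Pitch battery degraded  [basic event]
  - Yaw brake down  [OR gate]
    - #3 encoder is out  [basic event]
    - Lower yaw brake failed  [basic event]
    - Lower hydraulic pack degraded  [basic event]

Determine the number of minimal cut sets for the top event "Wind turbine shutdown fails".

9

Emergency stop inoperative [OR]: union of children's cut sets → 3 cut set(s).
Converter path unavailable [AND]: one cut set from each child combined → 1 × 3 = 3 cut set(s).
Rotor brake down [AND]: one cut set from each child combined → 1 × 1 = 1 cut set(s).
Yaw brake down [OR]: union of children's cut sets → 3 cut set(s).
Wind turbine shutdown fails [AND]: one cut set from each child combined → 3 × 1 × 3 = 9 cut set(s).
Minimal cut sets: {#3 encoder is out, North rotor brake offline, Outboard limit switch fails, Pitch battery degraded, Safety PLC offline}; {Lower yaw brake failed, North rotor brake offline, Outboard limit switch fails, Pitch battery degraded, Safety PLC offline}; {Lower hydraulic pack degraded, North rotor brake offline, Outboard limit switch fails, Pitch battery degraded, Safety PLC offline}; {#3 encoder is out, Outboard limit switch fails, Pitch battery degraded, Safety PLC offline, Upper brake caliper offline}; {Lower yaw brake failed, Outboard limit switch fails, Pitch battery degraded, Safety PLC offline, Upper brake caliper offline}; {Lower hydraulic pack degraded, Outboard limit switch fails, Pitch battery degraded, Safety PLC offline, Upper brake caliper offline}; {#3 encoder is out, Aft pitch motor lost, Outboard limit switch fails, Pitch battery degraded, Safety PLC offline}; {Aft pitch motor lost, Lower yaw brake failed, Outboard limit switch fails, Pitch battery degraded, Safety PLC offline}; {Aft pitch motor lost, Lower hydraulic pack degraded, Outboard limit switch fails, Pitch battery degraded, Safety PLC offline}.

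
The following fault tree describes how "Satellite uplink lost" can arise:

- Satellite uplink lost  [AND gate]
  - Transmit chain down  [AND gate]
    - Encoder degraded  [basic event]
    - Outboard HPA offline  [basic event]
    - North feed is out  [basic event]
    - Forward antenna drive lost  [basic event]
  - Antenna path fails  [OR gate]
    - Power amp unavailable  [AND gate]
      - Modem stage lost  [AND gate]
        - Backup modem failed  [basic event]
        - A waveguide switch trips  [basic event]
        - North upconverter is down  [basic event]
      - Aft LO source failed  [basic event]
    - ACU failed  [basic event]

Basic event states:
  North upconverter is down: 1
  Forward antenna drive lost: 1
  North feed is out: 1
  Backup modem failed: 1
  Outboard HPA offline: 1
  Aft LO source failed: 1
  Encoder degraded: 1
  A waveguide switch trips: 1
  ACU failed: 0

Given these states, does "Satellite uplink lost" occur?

Transmit chain down [AND]: Encoder degraded=occurs, Outboard HPA offline=occurs, North feed is out=occurs, Forward antenna drive lost=occurs → all inputs occur → occurs.
Modem stage lost [AND]: Backup modem failed=occurs, A waveguide switch trips=occurs, North upconverter is down=occurs → all inputs occur → occurs.
Power amp unavailable [AND]: Modem stage lost=occurs, Aft LO source failed=occurs → all inputs occur → occurs.
Antenna path fails [OR]: Power amp unavailable=occurs, ACU failed=not → at least one input occurs → occurs.
Satellite uplink lost [AND]: Transmit chain down=occurs, Antenna path fails=occurs → all inputs occur → occurs.

Yes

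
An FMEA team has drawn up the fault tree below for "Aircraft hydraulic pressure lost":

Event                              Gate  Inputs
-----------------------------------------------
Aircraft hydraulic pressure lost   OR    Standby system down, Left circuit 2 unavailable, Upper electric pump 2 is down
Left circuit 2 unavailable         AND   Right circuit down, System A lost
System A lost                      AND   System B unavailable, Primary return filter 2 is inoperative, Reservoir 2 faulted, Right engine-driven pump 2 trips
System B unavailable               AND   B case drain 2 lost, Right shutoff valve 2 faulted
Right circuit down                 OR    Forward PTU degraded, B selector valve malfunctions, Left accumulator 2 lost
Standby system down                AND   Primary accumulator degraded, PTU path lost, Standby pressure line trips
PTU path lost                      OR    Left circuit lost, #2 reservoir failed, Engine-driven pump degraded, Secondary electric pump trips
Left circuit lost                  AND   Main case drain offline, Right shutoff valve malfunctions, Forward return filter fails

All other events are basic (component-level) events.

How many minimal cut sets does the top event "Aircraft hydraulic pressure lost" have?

8

Left circuit lost [AND]: one cut set from each child combined → 1 × 1 × 1 = 1 cut set(s).
PTU path lost [OR]: union of children's cut sets → 4 cut set(s).
Standby system down [AND]: one cut set from each child combined → 1 × 4 × 1 = 4 cut set(s).
Right circuit down [OR]: union of children's cut sets → 3 cut set(s).
System B unavailable [AND]: one cut set from each child combined → 1 × 1 = 1 cut set(s).
System A lost [AND]: one cut set from each child combined → 1 × 1 × 1 × 1 = 1 cut set(s).
Left circuit 2 unavailable [AND]: one cut set from each child combined → 3 × 1 = 3 cut set(s).
Aircraft hydraulic pressure lost [OR]: union of children's cut sets → 8 cut set(s).
Minimal cut sets: {Forward return filter fails, Main case drain offline, Primary accumulator degraded, Right shutoff valve malfunctions, Standby pressure line trips}; {#2 reservoir failed, Primary accumulator degraded, Standby pressure line trips}; {Engine-driven pump degraded, Primary accumulator degraded, Standby pressure line trips}; {Primary accumulator degraded, Secondary electric pump trips, Standby pressure line trips}; {B case drain 2 lost, Forward PTU degraded, Primary return filter 2 is inoperative, Reservoir 2 faulted, Right engine-driven pump 2 trips, Right shutoff valve 2 faulted}; {B case drain 2 lost, B selector valve malfunctions, Primary return filter 2 is inoperative, Reservoir 2 faulted, Right engine-driven pump 2 trips, Right shutoff valve 2 faulted}; {B case drain 2 lost, Left accumulator 2 lost, Primary return filter 2 is inoperative, Reservoir 2 faulted, Right engine-driven pump 2 trips, Right shutoff valve 2 faulted}; {Upper electric pump 2 is down}.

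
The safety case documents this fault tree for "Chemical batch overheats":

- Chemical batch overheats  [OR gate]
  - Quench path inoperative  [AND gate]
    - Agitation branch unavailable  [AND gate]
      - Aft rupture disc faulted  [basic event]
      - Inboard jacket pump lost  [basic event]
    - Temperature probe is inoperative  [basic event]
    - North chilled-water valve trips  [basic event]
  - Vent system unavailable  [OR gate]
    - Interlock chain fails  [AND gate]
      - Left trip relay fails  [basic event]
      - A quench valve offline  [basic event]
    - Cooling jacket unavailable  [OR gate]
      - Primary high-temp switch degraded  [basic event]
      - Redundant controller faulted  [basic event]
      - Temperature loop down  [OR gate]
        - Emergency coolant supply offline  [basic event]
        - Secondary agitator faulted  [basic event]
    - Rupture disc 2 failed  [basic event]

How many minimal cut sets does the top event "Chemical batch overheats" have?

Agitation branch unavailable [AND]: one cut set from each child combined → 1 × 1 = 1 cut set(s).
Quench path inoperative [AND]: one cut set from each child combined → 1 × 1 × 1 = 1 cut set(s).
Interlock chain fails [AND]: one cut set from each child combined → 1 × 1 = 1 cut set(s).
Temperature loop down [OR]: union of children's cut sets → 2 cut set(s).
Cooling jacket unavailable [OR]: union of children's cut sets → 4 cut set(s).
Vent system unavailable [OR]: union of children's cut sets → 6 cut set(s).
Chemical batch overheats [OR]: union of children's cut sets → 7 cut set(s).
Minimal cut sets: {Aft rupture disc faulted, Inboard jacket pump lost, North chilled-water valve trips, Temperature probe is inoperative}; {A quench valve offline, Left trip relay fails}; {Primary high-temp switch degraded}; {Redundant controller faulted}; {Emergency coolant supply offline}; {Secondary agitator faulted}; {Rupture disc 2 failed}.

7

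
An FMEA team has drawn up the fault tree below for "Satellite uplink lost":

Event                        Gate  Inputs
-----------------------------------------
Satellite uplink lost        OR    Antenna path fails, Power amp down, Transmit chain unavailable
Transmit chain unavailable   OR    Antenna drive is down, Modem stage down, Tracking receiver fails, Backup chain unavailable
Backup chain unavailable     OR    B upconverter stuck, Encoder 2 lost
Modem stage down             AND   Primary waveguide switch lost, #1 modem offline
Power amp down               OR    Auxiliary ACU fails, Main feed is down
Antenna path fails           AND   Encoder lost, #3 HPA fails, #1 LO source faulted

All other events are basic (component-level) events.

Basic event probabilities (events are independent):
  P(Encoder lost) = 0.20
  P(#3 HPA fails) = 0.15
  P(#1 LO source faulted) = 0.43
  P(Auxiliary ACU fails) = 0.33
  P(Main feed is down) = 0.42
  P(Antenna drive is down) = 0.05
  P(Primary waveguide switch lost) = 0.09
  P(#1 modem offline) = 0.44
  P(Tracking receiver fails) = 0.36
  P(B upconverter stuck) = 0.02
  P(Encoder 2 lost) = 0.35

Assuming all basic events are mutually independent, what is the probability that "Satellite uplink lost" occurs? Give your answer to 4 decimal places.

P(Antenna path fails) [AND] = 0.20 × 0.15 × 0.43 = 0.012900
P(Power amp down) [OR] = 1 − (1−0.33) × (1−0.42) = 0.611400
P(Modem stage down) [AND] = 0.09 × 0.44 = 0.039600
P(Backup chain unavailable) [OR] = 1 − (1−0.02) × (1−0.35) = 0.363000
P(Transmit chain unavailable) [OR] = 1 − (1−0.05) × (1−0.039600) × (1−0.36) × (1−0.363000) = 0.628041
P(Satellite uplink lost) [OR] = 1 − (1−0.012900) × (1−0.611400) × (1−0.628041) = 0.857321
Rounded to 4 decimal places: P(Satellite uplink lost) ≈ 0.8573.

0.8573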